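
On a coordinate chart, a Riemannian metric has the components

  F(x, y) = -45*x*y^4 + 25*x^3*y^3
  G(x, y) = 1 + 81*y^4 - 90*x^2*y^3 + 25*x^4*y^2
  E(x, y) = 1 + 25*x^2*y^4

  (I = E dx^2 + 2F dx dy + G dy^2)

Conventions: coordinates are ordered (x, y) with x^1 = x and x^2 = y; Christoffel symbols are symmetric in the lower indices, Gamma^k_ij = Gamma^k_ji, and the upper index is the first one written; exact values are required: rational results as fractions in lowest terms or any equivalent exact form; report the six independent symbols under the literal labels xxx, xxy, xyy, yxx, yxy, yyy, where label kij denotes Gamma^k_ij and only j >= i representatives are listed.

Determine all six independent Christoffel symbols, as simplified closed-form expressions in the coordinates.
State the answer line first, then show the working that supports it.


Answer: Gamma_xxx = 25*x*y^4/(25*x^4*y^2 + 25*x^2*y^4 - 90*x^2*y^3 + 81*y^4 + 1), Gamma_xxy = 50*x^2*y^3/(25*x^4*y^2 + 25*x^2*y^4 - 90*x^2*y^3 + 81*y^4 + 1), Gamma_xyy = (25*x^3*y^2 - 90*x*y^3)/(25*x^4*y^2 + 25*x^2*y^4 - 90*x^2*y^3 + 81*y^4 + 1), Gamma_yxx = (25*x^2*y^3 - 45*y^4)/(25*x^4*y^2 + 25*x^2*y^4 - 90*x^2*y^3 + 81*y^4 + 1), Gamma_yxy = (50*x^3*y^2 - 90*x*y^3)/(25*x^4*y^2 + 25*x^2*y^4 - 90*x^2*y^3 + 81*y^4 + 1), Gamma_yyy = (25*x^4*y - 135*x^2*y^2 + 162*y^3)/(25*x^4*y^2 + 25*x^2*y^4 - 90*x^2*y^3 + 81*y^4 + 1)

E = 1 + 25*x^2*y^4; F = -45*x*y^4 + 25*x^3*y^3; G = 1 + 81*y^4 - 90*x^2*y^3 + 25*x^4*y^2
Gamma^k_ij = (1/2) g^{kl} (d_i g_jl + d_j g_il - d_l g_ij), with g^inv = (1/(EG-F^2)) [[G, -F], [-F, E]]
first partials: E_x = 50*x*y^4, E_y = 100*x^2*y^3, F_x = -45*y^4 + 75*x^2*y^3, F_y = -180*x*y^3 + 75*x^3*y^2, G_x = -180*x*y^3 + 100*x^3*y^2, G_y = 324*y^3 - 270*x^2*y^2 + 50*x^4*y
D = EG - F^2 = 1 + 81*y^4 - 90*x^2*y^3 + 25*x^2*y^4 + 25*x^4*y^2
expanded: Gamma^x_xx = (G E_x - 2F F_x + F E_y)/(2D), Gamma^x_xy = (G E_y - F G_x)/(2D), Gamma^x_yy = (2G F_y - G G_x - F G_y)/(2D), Gamma^y_xx = (2E F_x - E E_y - F E_x)/(2D), Gamma^y_xy = (E G_x - F E_y)/(2D), Gamma^y_yy = (E G_y - 2F F_y + F G_x)/(2D); substitute and cancel common factors


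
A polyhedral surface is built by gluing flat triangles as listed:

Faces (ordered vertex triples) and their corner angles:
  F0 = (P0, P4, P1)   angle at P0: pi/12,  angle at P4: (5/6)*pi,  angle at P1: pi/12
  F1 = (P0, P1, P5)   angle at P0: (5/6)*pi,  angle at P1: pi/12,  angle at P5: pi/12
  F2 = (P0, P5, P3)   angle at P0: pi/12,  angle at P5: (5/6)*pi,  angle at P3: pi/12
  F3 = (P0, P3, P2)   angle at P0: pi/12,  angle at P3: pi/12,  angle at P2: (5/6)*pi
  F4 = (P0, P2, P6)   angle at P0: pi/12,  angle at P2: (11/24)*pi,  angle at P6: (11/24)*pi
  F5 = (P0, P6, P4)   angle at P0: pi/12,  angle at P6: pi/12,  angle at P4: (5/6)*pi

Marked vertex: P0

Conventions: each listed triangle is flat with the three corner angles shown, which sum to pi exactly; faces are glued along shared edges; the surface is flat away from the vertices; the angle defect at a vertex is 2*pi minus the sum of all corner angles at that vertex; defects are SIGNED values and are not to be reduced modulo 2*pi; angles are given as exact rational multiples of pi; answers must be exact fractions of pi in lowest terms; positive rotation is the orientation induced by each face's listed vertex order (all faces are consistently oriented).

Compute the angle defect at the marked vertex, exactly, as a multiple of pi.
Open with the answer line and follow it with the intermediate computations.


Answer: defect(P0) = (3/4)*pi

Sum of corner angles at P0: (5/4)*pi
defect = 2*pi - (5/4)*pi


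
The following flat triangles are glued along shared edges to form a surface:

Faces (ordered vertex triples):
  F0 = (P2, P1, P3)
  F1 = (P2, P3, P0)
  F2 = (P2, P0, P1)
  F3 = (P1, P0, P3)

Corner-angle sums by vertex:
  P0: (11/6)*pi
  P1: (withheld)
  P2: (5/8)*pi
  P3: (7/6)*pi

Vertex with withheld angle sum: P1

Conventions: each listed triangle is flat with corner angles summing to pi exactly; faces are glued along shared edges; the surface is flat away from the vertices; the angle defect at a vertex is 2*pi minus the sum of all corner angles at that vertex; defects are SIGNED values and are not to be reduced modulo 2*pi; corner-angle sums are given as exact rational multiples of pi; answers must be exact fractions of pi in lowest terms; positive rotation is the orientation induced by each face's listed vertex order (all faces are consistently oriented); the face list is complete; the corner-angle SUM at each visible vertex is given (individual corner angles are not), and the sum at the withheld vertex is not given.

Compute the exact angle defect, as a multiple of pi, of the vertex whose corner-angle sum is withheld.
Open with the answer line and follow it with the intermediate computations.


Answer: defect(P1) = (13/8)*pi

V = 4, E = 6, F = 4; chi = V - E + F = 2
Gauss-Bonnet: total defect = 2*pi*chi = 4*pi; visible defects sum to (19/8)*pi


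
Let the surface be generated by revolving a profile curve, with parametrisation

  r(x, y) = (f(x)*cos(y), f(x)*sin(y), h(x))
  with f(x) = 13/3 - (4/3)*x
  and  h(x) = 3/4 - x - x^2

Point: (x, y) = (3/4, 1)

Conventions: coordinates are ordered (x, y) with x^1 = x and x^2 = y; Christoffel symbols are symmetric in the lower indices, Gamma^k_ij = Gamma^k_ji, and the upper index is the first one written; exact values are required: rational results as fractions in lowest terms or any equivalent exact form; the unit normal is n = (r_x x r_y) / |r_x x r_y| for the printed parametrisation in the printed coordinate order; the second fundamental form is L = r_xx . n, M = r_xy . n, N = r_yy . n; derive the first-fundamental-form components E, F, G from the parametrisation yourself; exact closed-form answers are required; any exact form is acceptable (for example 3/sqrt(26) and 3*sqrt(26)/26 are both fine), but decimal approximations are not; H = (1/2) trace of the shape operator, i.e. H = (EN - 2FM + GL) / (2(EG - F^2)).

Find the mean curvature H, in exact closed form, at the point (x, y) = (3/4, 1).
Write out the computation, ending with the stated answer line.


f = 10/3, f' = -4/3, f'' = 0, h' = -5/2, h'' = -2
E = 289/36, F = 0, G = 100/9; answer radicand W^2 = 289/36
unnormalised second-form numerators: l = 8/3, m = 0, n = -25/3; L = l/sqrt(289/36), and similarly M = m/sqrt(W^2), N = n/sqrt(W^2)
H = (E*n - 2*F*m + G*l) / (2*(EG - F^2)*sqrt(W^2)); E*n - 2*F*m + G*l = -4025/108, EG - F^2 = 7225/81, so H = (-483/2312)/sqrt(289/36)

Answer: H = -1449/19652


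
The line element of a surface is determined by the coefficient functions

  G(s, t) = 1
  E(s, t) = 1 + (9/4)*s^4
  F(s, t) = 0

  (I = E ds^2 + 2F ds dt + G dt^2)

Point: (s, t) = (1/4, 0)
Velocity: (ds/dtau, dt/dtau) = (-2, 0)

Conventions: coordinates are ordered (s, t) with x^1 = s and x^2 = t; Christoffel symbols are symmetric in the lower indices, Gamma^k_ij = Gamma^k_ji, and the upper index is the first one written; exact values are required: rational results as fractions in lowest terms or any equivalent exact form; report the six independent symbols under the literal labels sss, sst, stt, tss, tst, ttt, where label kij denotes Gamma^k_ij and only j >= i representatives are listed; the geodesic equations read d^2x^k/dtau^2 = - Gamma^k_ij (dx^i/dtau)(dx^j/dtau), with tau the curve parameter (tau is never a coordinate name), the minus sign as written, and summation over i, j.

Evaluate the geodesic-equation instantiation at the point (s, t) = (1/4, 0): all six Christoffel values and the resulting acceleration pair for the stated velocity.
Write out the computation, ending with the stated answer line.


E = 1033/1024, F = 0, G = 1 at the point
E_s = 9/64, E_t = 0, F_s = 0, F_t = 0, G_s = 0, G_t = 0
EG - F^2 = 1033/1024;  g^inv = (1024/1033) * [[1, 0], [0, 1033/1024]]
first-kind symbols [ij,l] = (1/2)(d_i g_jl + d_j g_il - d_l g_ij): [ss,s] = E_s/2 = 9/128, [ss,t] = F_s - E_t/2 = 0, [st,s] = E_t/2 = 0, [st,t] = G_s/2 = 0, [tt,s] = F_t - G_s/2 = 0, [tt,t] = G_t/2 = 0
Gamma^s_ij = (G*[ij,s] - F*[ij,t])/(EG - F^2), Gamma^t_ij = (E*[ij,t] - F*[ij,s])/(EG - F^2)
Gamma_sss = 72/1033, Gamma_sst = 0, Gamma_stt = 0, Gamma_tss = 0, Gamma_tst = 0, Gamma_ttt = 0
d^2s/dtau^2 = -(Gamma_sss*(-2)^2 + 2*Gamma_sst*(-2)*(0) + Gamma_stt*(0)^2) = -288/1033
d^2t/dtau^2 = -(Gamma_tss*(-2)^2 + 2*Gamma_tst*(-2)*(0) + Gamma_ttt*(0)^2) = 0

Answer: Gamma_sss = 72/1033, Gamma_sst = 0, Gamma_stt = 0, Gamma_tss = 0, Gamma_tst = 0, Gamma_ttt = 0; accelerations (d^2s/dtau^2, d^2t/dtau^2) = (-288/1033, 0)


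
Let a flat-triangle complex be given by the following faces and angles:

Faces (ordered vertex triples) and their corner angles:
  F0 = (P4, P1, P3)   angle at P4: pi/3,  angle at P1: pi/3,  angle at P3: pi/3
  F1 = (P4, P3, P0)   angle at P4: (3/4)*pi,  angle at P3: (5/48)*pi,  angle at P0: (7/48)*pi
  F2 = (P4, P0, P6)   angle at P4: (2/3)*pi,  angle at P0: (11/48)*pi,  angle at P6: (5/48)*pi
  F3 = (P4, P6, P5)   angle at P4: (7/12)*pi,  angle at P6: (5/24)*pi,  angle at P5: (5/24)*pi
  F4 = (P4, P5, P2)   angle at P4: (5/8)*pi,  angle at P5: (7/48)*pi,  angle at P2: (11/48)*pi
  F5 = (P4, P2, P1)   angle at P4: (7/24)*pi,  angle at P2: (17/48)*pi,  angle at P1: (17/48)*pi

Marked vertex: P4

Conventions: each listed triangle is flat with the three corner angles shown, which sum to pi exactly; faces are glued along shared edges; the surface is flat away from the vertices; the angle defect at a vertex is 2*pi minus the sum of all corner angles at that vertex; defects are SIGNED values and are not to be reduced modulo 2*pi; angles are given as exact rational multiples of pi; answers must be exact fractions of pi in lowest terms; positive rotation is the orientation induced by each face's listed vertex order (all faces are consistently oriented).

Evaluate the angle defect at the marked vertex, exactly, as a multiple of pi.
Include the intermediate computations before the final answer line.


Sum of corner angles at P4: (13/4)*pi
defect = 2*pi - (13/4)*pi

Answer: defect(P4) = (-5/4)*pi


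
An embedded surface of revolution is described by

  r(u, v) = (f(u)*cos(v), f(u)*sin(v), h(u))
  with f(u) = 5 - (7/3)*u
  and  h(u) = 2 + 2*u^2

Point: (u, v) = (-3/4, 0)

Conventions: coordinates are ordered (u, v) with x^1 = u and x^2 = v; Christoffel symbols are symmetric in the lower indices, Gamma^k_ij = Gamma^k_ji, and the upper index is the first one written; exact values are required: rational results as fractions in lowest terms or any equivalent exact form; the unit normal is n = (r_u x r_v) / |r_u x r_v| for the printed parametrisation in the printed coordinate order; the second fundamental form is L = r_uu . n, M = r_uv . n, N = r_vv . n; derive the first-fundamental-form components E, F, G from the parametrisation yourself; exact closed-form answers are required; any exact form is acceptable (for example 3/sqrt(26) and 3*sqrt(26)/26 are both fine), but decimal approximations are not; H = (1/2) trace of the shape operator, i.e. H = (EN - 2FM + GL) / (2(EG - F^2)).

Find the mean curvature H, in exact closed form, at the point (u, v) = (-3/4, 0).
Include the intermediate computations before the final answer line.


f = 27/4, f' = -7/3, f'' = 0, h' = -3, h'' = 4
E = 130/9, F = 0, G = 729/16; answer radicand W^2 = 130/9
unnormalised second-form numerators: l = -28/3, m = 0, n = -81/4; L = l/sqrt(130/9), and similarly M = m/sqrt(W^2), N = n/sqrt(W^2)
H = (E*n - 2*F*m + G*l) / (2*(EG - F^2)*sqrt(W^2)); E*n - 2*F*m + G*l = -2871/4, EG - F^2 = 5265/8, so H = (-319/585)/sqrt(130/9)

Answer: H = -319*sqrt(130)/25350


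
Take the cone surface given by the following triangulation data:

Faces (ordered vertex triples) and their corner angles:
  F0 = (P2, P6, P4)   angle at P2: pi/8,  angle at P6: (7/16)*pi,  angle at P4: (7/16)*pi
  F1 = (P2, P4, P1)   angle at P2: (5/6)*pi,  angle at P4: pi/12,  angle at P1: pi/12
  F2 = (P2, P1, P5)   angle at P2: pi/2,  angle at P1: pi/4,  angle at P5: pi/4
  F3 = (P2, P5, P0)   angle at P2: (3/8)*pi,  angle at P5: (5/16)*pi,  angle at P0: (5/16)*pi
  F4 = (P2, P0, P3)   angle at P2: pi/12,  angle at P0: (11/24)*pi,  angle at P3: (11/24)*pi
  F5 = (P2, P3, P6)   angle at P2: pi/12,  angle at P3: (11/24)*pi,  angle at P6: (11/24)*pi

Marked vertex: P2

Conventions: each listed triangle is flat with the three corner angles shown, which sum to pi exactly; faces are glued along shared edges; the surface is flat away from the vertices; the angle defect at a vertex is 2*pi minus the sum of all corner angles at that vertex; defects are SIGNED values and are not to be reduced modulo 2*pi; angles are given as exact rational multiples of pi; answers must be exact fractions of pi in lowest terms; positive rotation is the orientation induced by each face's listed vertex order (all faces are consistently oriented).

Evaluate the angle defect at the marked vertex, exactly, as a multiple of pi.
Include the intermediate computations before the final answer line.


Sum of corner angles at P2: 2*pi
defect = 2*pi - 2*pi

Answer: defect(P2) = 0


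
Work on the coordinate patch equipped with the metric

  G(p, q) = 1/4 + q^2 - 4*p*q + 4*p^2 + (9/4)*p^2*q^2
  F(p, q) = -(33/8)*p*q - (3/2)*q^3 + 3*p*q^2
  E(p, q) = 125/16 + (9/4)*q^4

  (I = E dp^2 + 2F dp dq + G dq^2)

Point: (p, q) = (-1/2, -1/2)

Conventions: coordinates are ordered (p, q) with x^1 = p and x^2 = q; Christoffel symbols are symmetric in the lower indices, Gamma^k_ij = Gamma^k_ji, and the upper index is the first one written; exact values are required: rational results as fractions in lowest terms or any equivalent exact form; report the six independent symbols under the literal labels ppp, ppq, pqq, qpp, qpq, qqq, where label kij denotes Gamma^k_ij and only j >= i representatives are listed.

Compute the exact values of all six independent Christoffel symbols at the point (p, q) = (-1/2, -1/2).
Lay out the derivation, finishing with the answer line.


E = 509/64, F = -39/32, G = 41/64 at the point
E_p = 0, E_q = -9/8, F_p = 45/16, F_q = 39/16, G_p = -41/16, G_q = 7/16
EG - F^2 = 14785/4096;  g^inv = (4096/14785) * [[41/64, 39/32], [39/32, 509/64]]
first-kind symbols [ij,l] = (1/2)(d_i g_jl + d_j g_il - d_l g_ij): [pp,p] = E_p/2 = 0, [pp,q] = F_p - E_q/2 = 27/8, [pq,p] = E_q/2 = -9/16, [pq,q] = G_p/2 = -41/32, [qq,p] = F_q - G_p/2 = 119/32, [qq,q] = G_q/2 = 7/32
Gamma^p_ij = (G*[ij,p] - F*[ij,q])/(EG - F^2), Gamma^q_ij = (E*[ij,q] - F*[ij,p])/(EG - F^2)

Answer: Gamma_ppp = 16848/14785, Gamma_ppq = -7872/14785, Gamma_pqq = 2170/2957, Gamma_qpp = 109944/14785, Gamma_qpq = -44546/14785, Gamma_qqq = 5138/2957


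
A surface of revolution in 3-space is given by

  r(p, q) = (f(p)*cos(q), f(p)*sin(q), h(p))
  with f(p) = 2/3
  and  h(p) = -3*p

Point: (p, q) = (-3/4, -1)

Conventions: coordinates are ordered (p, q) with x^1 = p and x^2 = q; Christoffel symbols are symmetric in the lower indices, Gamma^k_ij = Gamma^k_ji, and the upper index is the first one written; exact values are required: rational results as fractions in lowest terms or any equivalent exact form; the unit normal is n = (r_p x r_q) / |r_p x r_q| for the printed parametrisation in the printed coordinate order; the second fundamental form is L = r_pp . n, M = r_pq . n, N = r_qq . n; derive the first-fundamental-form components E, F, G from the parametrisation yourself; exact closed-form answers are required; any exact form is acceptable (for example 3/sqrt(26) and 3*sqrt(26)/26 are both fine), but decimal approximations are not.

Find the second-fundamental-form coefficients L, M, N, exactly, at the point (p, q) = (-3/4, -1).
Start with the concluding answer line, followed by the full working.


Answer: L = 0, M = 0, N = -2/3

f = 2/3, f' = 0, f'' = 0, h' = -3, h'' = 0
E = 9, F = 0, G = 4/9; answer radicand W^2 = 9
unnormalised second-form numerators: l = 0, m = 0, n = -2; L = l/sqrt(9), and similarly M = m/sqrt(W^2), N = n/sqrt(W^2)


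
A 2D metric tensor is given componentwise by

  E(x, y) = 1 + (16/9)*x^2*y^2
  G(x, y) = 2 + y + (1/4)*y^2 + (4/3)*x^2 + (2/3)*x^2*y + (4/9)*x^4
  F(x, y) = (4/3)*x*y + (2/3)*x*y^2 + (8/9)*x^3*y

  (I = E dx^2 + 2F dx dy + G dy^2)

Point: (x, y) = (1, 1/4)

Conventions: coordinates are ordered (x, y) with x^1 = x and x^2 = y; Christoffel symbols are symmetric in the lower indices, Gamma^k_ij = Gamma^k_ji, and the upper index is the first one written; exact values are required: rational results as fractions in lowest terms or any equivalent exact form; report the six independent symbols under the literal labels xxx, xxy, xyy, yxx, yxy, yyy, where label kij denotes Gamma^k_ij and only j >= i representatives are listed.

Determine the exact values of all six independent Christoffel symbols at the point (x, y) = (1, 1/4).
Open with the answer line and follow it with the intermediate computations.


Answer: Gamma_xxx = 64/2489, Gamma_xxy = 256/2489, Gamma_xyy = 96/2489, Gamma_yxx = 344/2489, Gamma_yxy = 1376/2489, Gamma_yyy = 516/2489

E = 10/9, F = 43/72, G = 2425/576 at the point
E_x = 2/9, E_y = 8/9, F_x = 25/24, F_y = 23/9, G_x = 43/9, G_y = 43/24
EG - F^2 = 2489/576;  g^inv = (576/2489) * [[2425/576, -43/72], [-43/72, 10/9]]
first-kind symbols [ij,l] = (1/2)(d_i g_jl + d_j g_il - d_l g_ij): [xx,x] = E_x/2 = 1/9, [xx,y] = F_x - E_y/2 = 43/72, [xy,x] = E_y/2 = 4/9, [xy,y] = G_x/2 = 43/18, [yy,x] = F_y - G_x/2 = 1/6, [yy,y] = G_y/2 = 43/48
Gamma^x_ij = (G*[ij,x] - F*[ij,y])/(EG - F^2), Gamma^y_ij = (E*[ij,y] - F*[ij,x])/(EG - F^2)


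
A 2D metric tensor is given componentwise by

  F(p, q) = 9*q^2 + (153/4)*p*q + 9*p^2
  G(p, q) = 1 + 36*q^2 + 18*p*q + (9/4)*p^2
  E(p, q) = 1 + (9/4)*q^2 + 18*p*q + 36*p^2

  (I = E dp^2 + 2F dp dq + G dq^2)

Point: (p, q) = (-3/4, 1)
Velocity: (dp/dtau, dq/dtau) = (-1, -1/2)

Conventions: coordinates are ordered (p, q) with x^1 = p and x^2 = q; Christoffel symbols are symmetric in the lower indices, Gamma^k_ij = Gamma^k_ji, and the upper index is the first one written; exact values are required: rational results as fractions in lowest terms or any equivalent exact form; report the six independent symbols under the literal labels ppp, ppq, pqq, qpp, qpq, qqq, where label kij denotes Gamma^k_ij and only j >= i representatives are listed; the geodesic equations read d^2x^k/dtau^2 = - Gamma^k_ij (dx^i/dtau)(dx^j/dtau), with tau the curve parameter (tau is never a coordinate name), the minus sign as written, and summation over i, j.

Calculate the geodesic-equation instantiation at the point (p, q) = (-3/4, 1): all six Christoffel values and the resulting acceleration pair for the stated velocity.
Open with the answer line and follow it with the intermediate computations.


Answer: Gamma_ppp = -1152/2161, Gamma_ppq = -288/2161, Gamma_pqq = -1152/2161, Gamma_qpp = 1872/2161, Gamma_qpq = 468/2161, Gamma_qqq = 1872/2161; accelerations (d^2p/dtau^2, d^2q/dtau^2) = (1728/2161, -2808/2161)

E = 10, F = -117/8, G = 1585/64 at the point
E_p = -36, E_q = -9, F_p = 99/4, F_q = -171/16, G_p = 117/8, G_q = 117/2
EG - F^2 = 2161/64;  g^inv = (64/2161) * [[1585/64, 117/8], [117/8, 10]]
first-kind symbols [ij,l] = (1/2)(d_i g_jl + d_j g_il - d_l g_ij): [pp,p] = E_p/2 = -18, [pp,q] = F_p - E_q/2 = 117/4, [pq,p] = E_q/2 = -9/2, [pq,q] = G_p/2 = 117/16, [qq,p] = F_q - G_p/2 = -18, [qq,q] = G_q/2 = 117/4
Gamma^p_ij = (G*[ij,p] - F*[ij,q])/(EG - F^2), Gamma^q_ij = (E*[ij,q] - F*[ij,p])/(EG - F^2)
Gamma_ppp = -1152/2161, Gamma_ppq = -288/2161, Gamma_pqq = -1152/2161, Gamma_qpp = 1872/2161, Gamma_qpq = 468/2161, Gamma_qqq = 1872/2161
d^2p/dtau^2 = -(Gamma_ppp*(-1)^2 + 2*Gamma_ppq*(-1)*(-1/2) + Gamma_pqq*(-1/2)^2) = 1728/2161
d^2q/dtau^2 = -(Gamma_qpp*(-1)^2 + 2*Gamma_qpq*(-1)*(-1/2) + Gamma_qqq*(-1/2)^2) = -2808/2161


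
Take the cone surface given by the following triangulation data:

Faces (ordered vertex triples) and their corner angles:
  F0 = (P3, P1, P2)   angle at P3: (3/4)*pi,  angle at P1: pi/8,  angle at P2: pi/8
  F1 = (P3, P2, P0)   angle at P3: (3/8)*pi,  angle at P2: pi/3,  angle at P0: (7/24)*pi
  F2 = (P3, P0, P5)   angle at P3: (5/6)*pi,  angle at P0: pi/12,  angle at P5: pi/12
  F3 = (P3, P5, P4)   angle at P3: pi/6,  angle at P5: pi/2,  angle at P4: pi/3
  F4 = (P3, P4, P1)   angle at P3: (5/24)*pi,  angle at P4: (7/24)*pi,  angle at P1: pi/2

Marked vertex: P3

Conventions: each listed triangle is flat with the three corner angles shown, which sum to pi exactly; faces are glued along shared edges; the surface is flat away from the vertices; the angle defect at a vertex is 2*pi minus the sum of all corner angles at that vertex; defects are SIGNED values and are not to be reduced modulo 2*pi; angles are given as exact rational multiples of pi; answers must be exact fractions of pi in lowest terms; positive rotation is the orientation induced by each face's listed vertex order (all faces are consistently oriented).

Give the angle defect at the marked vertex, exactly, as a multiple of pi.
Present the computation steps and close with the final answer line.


Sum of corner angles at P3: (7/3)*pi
defect = 2*pi - (7/3)*pi

Answer: defect(P3) = -pi/3


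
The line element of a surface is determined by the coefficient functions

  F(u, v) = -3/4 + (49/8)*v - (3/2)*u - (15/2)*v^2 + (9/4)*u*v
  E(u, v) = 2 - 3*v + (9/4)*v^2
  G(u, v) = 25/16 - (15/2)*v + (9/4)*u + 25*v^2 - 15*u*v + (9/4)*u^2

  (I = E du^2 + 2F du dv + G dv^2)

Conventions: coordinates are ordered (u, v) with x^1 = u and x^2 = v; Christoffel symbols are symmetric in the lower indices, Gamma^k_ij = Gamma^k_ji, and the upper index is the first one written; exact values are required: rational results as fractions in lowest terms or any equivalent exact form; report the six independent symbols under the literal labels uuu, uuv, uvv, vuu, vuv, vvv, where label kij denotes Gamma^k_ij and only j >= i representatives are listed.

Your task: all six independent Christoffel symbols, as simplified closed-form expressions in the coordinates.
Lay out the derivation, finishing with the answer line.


E = 2 - 3*v + (9/4)*v^2; F = -3/4 + (49/8)*v - (3/2)*u - (15/2)*v^2 + (9/4)*u*v; G = 25/16 - (15/2)*v + (9/4)*u + 25*v^2 - 15*u*v + (9/4)*u^2
Gamma^k_ij = (1/2) g^{kl} (d_i g_jl + d_j g_il - d_l g_ij), with g^inv = (1/(EG-F^2)) [[G, -F], [-F, E]]
first partials: E_u = 0, E_v = -3 + (9/2)*v, F_u = -3/2 + (9/4)*v, F_v = 49/8 - 15*v + (9/4)*u, G_u = 9/4 - 15*v + (9/2)*u, G_v = -15/2 + 50*v - 15*u
D = EG - F^2 = 41/16 - (21/2)*v + (9/4)*u + (109/4)*v^2 - 15*u*v + (9/4)*u^2
expanded: Gamma^u_uu = (G E_u - 2F F_u + F E_v)/(2D), Gamma^u_uv = (G E_v - F G_u)/(2D), Gamma^u_vv = (2G F_v - G G_u - F G_v)/(2D), Gamma^v_uu = (2E F_u - E E_v - F E_u)/(2D), Gamma^v_uv = (E G_u - F E_v)/(2D), Gamma^v_vv = (E G_v - 2F F_v + F G_u)/(2D); substitute and cancel common factors

Answer: Gamma_uuu = 0, Gamma_uuv = (36*v - 24)/(36*u^2 - 240*u*v + 36*u + 436*v^2 - 168*v + 41), Gamma_uvv = (80 - 120*v)/(36*u^2 - 240*u*v + 36*u + 436*v^2 - 168*v + 41), Gamma_vuu = 0, Gamma_vuv = (36*u - 120*v + 18)/(36*u^2 - 240*u*v + 36*u + 436*v^2 - 168*v + 41), Gamma_vvv = (-120*u + 400*v - 60)/(36*u^2 - 240*u*v + 36*u + 436*v^2 - 168*v + 41)


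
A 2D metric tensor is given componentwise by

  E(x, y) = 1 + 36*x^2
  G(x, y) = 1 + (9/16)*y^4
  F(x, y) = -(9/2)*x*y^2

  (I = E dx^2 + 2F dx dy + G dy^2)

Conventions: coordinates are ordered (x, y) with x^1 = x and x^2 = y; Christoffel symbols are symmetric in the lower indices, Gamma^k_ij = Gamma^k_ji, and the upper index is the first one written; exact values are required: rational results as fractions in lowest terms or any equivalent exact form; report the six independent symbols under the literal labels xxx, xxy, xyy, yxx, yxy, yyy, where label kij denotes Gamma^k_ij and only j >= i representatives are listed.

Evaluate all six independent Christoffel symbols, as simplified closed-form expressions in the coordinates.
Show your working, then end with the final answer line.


E = 1 + 36*x^2; F = -(9/2)*x*y^2; G = 1 + (9/16)*y^4
Gamma^k_ij = (1/2) g^{kl} (d_i g_jl + d_j g_il - d_l g_ij), with g^inv = (1/(EG-F^2)) [[G, -F], [-F, E]]
first partials: E_x = 72*x, E_y = 0, F_x = -(9/2)*y^2, F_y = -9*x*y, G_x = 0, G_y = (9/4)*y^3
D = EG - F^2 = 1 + 36*x^2 + (9/16)*y^4
expanded: Gamma^x_xx = (G E_x - 2F F_x + F E_y)/(2D), Gamma^x_xy = (G E_y - F G_x)/(2D), Gamma^x_yy = (2G F_y - G G_x - F G_y)/(2D), Gamma^y_xx = (2E F_x - E E_y - F E_x)/(2D), Gamma^y_xy = (E G_x - F E_y)/(2D), Gamma^y_yy = (E G_y - 2F F_y + F G_x)/(2D); substitute and cancel common factors

Answer: Gamma_xxx = 576*x/(576*x^2 + 9*y^4 + 16), Gamma_xxy = 0, Gamma_xyy = -144*x*y/(576*x^2 + 9*y^4 + 16), Gamma_yxx = -72*y^2/(576*x^2 + 9*y^4 + 16), Gamma_yxy = 0, Gamma_yyy = 18*y^3/(576*x^2 + 9*y^4 + 16)


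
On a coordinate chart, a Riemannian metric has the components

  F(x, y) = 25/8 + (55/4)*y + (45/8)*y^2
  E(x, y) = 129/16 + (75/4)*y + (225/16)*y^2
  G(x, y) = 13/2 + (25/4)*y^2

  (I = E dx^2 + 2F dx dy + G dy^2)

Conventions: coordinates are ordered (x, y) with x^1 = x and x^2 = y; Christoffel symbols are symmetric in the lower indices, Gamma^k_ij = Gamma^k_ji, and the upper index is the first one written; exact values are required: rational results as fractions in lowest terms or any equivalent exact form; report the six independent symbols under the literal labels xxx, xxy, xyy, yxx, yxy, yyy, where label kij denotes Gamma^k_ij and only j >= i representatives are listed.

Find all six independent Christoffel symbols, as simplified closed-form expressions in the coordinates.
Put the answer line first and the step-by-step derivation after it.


Answer: Gamma_xxx = (10125*y^3 + 31500*y^2 + 22125*y + 3750)/(7200*y^4 - 4800*y^3 - 10550*y^2 + 4600*y + 5458), Gamma_xxy = (5625*y^3 + 3750*y^2 + 5850*y + 3900)/(3600*y^4 - 2400*y^3 - 5275*y^2 + 2300*y + 2729), Gamma_xyy = (2250*y^3 + 3430*y + 5720)/(3600*y^4 - 2400*y^3 - 5275*y^2 + 2300*y + 2729), Gamma_yxx = (-50625*y^3 - 101250*y^2 - 74025*y - 19350)/(14400*y^4 - 9600*y^3 - 21100*y^2 + 9200*y + 10916), Gamma_yxy = (-10125*y^3 - 31500*y^2 - 22125*y - 3750)/(7200*y^4 - 4800*y^3 - 10550*y^2 + 4600*y + 5458), Gamma_yyy = (1575*y^3 - 7350*y^2 - 11125*y - 2750)/(3600*y^4 - 2400*y^3 - 5275*y^2 + 2300*y + 2729)

E = 129/16 + (75/4)*y + (225/16)*y^2; F = 25/8 + (55/4)*y + (45/8)*y^2; G = 13/2 + (25/4)*y^2
Gamma^k_ij = (1/2) g^{kl} (d_i g_jl + d_j g_il - d_l g_ij), with g^inv = (1/(EG-F^2)) [[G, -F], [-F, E]]
first partials: E_x = 0, E_y = 75/4 + (225/8)*y, F_x = 0, F_y = 55/4 + (45/4)*y, G_x = 0, G_y = (25/2)*y
D = EG - F^2 = 2729/64 + (575/16)*y - (5275/64)*y^2 - (75/2)*y^3 + (225/4)*y^4
expanded: Gamma^x_xx = (G E_x - 2F F_x + F E_y)/(2D), Gamma^x_xy = (G E_y - F G_x)/(2D), Gamma^x_yy = (2G F_y - G G_x - F G_y)/(2D), Gamma^y_xx = (2E F_x - E E_y - F E_x)/(2D), Gamma^y_xy = (E G_x - F E_y)/(2D), Gamma^y_yy = (E G_y - 2F F_y + F G_x)/(2D); substitute and cancel common factors


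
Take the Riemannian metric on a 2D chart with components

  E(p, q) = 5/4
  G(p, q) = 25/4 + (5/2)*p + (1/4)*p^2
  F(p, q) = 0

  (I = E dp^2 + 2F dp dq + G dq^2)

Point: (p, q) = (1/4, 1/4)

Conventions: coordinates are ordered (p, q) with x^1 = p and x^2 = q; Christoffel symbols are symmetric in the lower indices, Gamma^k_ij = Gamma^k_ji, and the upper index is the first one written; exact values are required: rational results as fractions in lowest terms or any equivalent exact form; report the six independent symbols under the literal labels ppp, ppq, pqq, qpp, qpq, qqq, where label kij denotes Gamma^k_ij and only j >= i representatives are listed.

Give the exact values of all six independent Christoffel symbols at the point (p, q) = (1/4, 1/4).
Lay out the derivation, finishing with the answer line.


E = 5/4, F = 0, G = 441/64 at the point
E_p = 0, E_q = 0, F_p = 0, F_q = 0, G_p = 21/8, G_q = 0
EG - F^2 = 2205/256;  g^inv = (256/2205) * [[441/64, 0], [0, 5/4]]
first-kind symbols [ij,l] = (1/2)(d_i g_jl + d_j g_il - d_l g_ij): [pp,p] = E_p/2 = 0, [pp,q] = F_p - E_q/2 = 0, [pq,p] = E_q/2 = 0, [pq,q] = G_p/2 = 21/16, [qq,p] = F_q - G_p/2 = -21/16, [qq,q] = G_q/2 = 0
Gamma^p_ij = (G*[ij,p] - F*[ij,q])/(EG - F^2), Gamma^q_ij = (E*[ij,q] - F*[ij,p])/(EG - F^2)

Answer: Gamma_ppp = 0, Gamma_ppq = 0, Gamma_pqq = -21/20, Gamma_qpp = 0, Gamma_qpq = 4/21, Gamma_qqq = 0


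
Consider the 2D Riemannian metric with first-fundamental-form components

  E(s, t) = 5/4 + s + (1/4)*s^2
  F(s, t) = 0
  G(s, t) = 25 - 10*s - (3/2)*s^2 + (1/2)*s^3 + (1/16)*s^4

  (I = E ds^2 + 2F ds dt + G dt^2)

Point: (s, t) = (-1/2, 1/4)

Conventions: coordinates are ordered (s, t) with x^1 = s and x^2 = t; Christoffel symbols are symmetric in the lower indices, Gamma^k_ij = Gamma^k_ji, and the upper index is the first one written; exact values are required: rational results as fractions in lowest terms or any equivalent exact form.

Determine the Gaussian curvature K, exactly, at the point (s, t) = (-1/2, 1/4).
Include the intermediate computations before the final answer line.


E = 13/16, F = 0, G = 7569/256, EG - F^2 = 98397/4096 at the point
E_s = 3/4, E_t = 0, F_s = 0, F_t = 0, G_s = -261/32, G_t = 0
E_tt = 0, F_st = 0, G_ss = -69/16
Evaluate Brioschi's two determinant matrices M1, M2 and divide by (EG - F^2)^2.
M1 = [[-E_tt/2 + F_st - G_ss/2, E_s/2, F_s - E_t/2], [F_t - G_s/2, E, F], [G_t/2, F, G]] = [[69/32, 3/8, 0], [261/64, 13/16, 0], [0, 0, 7569/256]]; det M1 = 431433/65536
M2 = [[0, E_t/2, G_s/2], [E_t/2, E, F], [G_s/2, F, G]] = [[0, 0, -261/64], [0, 13/16, 0], [-261/64, 0, 7569/256]]; det M2 = -885573/65536
det M1 - det M2 = 658503/32768; K = 658503/32768 / (98397/4096)^2 = 512/14703

Answer: K = 512/14703


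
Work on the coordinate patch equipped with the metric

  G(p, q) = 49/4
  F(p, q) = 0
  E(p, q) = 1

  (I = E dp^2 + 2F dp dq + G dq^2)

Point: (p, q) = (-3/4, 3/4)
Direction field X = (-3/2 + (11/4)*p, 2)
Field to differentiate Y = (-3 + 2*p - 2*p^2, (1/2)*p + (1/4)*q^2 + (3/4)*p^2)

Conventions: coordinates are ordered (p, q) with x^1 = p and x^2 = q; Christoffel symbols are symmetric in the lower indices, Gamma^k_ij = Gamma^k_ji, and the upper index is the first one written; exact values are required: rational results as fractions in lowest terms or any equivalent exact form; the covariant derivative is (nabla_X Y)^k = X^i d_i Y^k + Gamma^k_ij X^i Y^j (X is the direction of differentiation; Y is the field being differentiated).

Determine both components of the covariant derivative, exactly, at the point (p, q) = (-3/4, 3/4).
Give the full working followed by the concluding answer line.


E = 1, F = 0, G = 49/4 at the point
E_p = 0, E_q = 0, F_p = 0, F_q = 0, G_p = 0, G_q = 0
EG - F^2 = 49/4;  g^inv = (4/49) * [[49/4, 0], [0, 1]]
first-kind symbols [ij,l] = (1/2)(d_i g_jl + d_j g_il - d_l g_ij): [pp,p] = E_p/2 = 0, [pp,q] = F_p - E_q/2 = 0, [pq,p] = E_q/2 = 0, [pq,q] = G_p/2 = 0, [qq,p] = F_q - G_p/2 = 0, [qq,q] = G_q/2 = 0
Gamma^p_ij = (G*[ij,p] - F*[ij,q])/(EG - F^2), Gamma^q_ij = (E*[ij,q] - F*[ij,p])/(EG - F^2)
Gamma_ppp = 0, Gamma_ppq = 0, Gamma_pqq = 0, Gamma_qpp = 0, Gamma_qpq = 0, Gamma_qqq = 0
X = (-57/16, 2), Y = (-45/8, 3/16) at the point

Answer: (nabla_X Y)^p = -285/16, (nabla_X Y)^q = 381/128


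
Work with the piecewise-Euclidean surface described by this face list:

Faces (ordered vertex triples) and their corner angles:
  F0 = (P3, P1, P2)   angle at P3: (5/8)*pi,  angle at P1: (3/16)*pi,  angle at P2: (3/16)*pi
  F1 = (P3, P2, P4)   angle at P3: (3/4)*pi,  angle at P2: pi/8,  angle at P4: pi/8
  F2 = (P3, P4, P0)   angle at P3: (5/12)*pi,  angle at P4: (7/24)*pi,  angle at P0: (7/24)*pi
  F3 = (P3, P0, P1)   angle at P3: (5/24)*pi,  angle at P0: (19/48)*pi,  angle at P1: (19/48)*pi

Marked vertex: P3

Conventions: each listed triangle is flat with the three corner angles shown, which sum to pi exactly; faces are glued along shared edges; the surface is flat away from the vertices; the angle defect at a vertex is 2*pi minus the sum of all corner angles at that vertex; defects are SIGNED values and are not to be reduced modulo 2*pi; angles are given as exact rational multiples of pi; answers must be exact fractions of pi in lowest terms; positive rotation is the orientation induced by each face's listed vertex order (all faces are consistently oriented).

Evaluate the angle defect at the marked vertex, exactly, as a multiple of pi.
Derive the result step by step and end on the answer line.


Sum of corner angles at P3: 2*pi
defect = 2*pi - 2*pi

Answer: defect(P3) = 0


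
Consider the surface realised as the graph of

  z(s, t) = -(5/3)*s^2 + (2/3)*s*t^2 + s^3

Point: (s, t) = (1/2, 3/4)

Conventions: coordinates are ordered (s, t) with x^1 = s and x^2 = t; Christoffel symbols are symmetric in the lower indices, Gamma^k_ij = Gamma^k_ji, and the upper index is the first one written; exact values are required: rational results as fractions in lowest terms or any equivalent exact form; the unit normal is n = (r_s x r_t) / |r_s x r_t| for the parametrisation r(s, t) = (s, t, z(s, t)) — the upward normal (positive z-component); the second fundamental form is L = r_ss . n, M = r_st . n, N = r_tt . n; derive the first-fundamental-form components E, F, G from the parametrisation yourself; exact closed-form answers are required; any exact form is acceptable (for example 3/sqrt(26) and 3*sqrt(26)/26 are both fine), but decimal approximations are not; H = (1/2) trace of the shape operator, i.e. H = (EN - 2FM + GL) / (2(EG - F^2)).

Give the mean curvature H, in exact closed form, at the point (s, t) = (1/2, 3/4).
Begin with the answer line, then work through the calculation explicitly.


Answer: H = 6824*sqrt(889)/790321

z_s = -13/24, z_t = 1/2, z_ss = -1/3, z_st = 1, z_tt = 2/3
E = 745/576, F = -13/48, G = 5/4; answer radicand W^2 = 889/576
unnormalised second-form numerators: l = -1/3, m = 1, n = 2/3; L = l/sqrt(889/576), and similarly M = m/sqrt(W^2), N = n/sqrt(W^2)
H = (E*n - 2*F*m + G*l) / (2*(EG - F^2)*sqrt(W^2)); E*n - 2*F*m + G*l = 853/864, EG - F^2 = 889/576, so H = (853/2667)/sqrt(889/576)


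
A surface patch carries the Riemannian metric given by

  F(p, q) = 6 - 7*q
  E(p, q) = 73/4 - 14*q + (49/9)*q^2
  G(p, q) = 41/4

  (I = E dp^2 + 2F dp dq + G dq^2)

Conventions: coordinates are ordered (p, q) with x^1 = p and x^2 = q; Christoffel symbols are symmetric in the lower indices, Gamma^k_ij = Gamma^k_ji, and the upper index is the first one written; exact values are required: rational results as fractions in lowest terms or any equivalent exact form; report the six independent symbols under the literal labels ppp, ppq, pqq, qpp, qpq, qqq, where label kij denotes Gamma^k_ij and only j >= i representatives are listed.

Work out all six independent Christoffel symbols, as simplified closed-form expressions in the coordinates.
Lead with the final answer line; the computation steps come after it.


Answer: Gamma_ppp = (-5488*q^2 + 11760*q - 6048)/(980*q^2 - 8568*q + 21753), Gamma_ppq = (8036*q - 10332)/(980*q^2 - 8568*q + 21753), Gamma_pqq = -10332/(980*q^2 - 8568*q + 21753), Gamma_qpp = (-38416*q^3 + 148176*q^2 - 255780*q + 165564)/(8820*q^2 - 77112*q + 195777), Gamma_qpq = (5488*q^2 - 11760*q + 6048)/(980*q^2 - 8568*q + 21753), Gamma_qqq = (6048 - 7056*q)/(980*q^2 - 8568*q + 21753)

E = 73/4 - 14*q + (49/9)*q^2; F = 6 - 7*q; G = 41/4
Gamma^k_ij = (1/2) g^{kl} (d_i g_jl + d_j g_il - d_l g_ij), with g^inv = (1/(EG-F^2)) [[G, -F], [-F, E]]
first partials: E_p = 0, E_q = -14 + (98/9)*q, F_p = 0, F_q = -7, G_p = 0, G_q = 0
D = EG - F^2 = 2417/16 - (119/2)*q + (245/36)*q^2
expanded: Gamma^p_pp = (G E_p - 2F F_p + F E_q)/(2D), Gamma^p_pq = (G E_q - F G_p)/(2D), Gamma^p_qq = (2G F_q - G G_p - F G_q)/(2D), Gamma^q_pp = (2E F_p - E E_q - F E_p)/(2D), Gamma^q_pq = (E G_p - F E_q)/(2D), Gamma^q_qq = (E G_q - 2F F_q + F G_p)/(2D); substitute and cancel common factors


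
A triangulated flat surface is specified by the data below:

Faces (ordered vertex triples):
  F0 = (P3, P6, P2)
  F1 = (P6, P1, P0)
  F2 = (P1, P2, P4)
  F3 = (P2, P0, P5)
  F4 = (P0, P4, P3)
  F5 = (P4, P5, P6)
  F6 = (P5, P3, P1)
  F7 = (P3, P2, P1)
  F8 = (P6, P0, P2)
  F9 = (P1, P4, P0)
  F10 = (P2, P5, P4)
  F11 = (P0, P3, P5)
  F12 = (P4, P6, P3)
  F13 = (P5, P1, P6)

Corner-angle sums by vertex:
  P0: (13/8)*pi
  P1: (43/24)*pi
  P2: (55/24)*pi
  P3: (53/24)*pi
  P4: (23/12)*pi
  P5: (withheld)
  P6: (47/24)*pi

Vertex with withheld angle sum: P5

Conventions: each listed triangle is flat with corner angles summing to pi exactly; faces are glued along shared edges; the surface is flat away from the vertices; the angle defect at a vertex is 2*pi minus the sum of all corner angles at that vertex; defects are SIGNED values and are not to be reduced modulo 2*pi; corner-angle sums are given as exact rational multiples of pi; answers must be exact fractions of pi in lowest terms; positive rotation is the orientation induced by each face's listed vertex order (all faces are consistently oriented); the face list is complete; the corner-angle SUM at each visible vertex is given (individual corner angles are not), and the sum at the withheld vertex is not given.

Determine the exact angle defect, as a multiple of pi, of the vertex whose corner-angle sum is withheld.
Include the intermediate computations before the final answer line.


V = 7, E = 21, F = 14; chi = V - E + F = 0
Gauss-Bonnet: total defect = 2*pi*chi = 0; visible defects sum to (5/24)*pi

Answer: defect(P5) = (-5/24)*pi


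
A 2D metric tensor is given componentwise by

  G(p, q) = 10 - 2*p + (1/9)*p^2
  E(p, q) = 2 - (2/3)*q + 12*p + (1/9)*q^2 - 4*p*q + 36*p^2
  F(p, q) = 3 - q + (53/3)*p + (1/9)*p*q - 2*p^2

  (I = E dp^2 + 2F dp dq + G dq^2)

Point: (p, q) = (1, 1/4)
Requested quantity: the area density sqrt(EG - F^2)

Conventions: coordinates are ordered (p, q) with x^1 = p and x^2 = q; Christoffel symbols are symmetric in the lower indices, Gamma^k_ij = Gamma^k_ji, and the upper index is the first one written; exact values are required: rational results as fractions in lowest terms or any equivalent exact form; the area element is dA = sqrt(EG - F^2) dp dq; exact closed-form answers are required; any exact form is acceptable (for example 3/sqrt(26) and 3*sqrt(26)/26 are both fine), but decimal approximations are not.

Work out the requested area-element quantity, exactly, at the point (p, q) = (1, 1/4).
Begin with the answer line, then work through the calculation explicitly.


Answer: sqrt(EG - F^2) = sqrt(8057)/12

E = 7033/144, F = 166/9, G = 73/9; EG - F^2 = 8057/144


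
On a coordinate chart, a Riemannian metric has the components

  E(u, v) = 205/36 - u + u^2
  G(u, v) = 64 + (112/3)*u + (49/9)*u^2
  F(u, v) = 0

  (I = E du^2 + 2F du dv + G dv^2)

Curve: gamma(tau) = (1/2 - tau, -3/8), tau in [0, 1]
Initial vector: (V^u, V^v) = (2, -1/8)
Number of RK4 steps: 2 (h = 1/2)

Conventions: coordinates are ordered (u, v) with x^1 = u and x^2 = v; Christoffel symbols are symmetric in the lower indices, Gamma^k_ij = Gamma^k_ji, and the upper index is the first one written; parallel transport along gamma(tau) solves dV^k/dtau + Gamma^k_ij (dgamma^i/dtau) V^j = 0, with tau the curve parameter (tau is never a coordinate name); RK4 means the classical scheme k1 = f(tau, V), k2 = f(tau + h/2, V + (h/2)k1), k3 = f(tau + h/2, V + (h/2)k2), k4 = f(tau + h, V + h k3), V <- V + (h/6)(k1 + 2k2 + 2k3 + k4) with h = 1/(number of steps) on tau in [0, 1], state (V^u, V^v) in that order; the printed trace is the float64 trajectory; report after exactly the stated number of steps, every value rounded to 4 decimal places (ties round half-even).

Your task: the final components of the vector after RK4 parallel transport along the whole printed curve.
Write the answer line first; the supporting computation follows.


Answer: V^u = 1.8383, V^v = -0.1677

gamma'(tau) = (-1, 0); f(tau, V)^k = -Gamma^k_ij(gamma(tau)) gamma'^i(tau) V^j; h = 1/2; intermediate values shown to 6 dp
curve data and Christoffel symbols at the stage parameters:
  tau = 0.000000: gamma = (0.500000, -0.375000), gamma' = (-1.000000, 0.000000); Gamma_uuu = 0.000000, Gamma_uuv = 0.000000, Gamma_uvv = -3.928571, Gamma_vuu = 0.000000, Gamma_vuv = 0.254545, Gamma_vvv = 0.000000
  tau = 0.250000: gamma = (0.250000, -0.375000), gamma' = (-1.000000, 0.000000); Gamma_uuu = -0.045397, Gamma_uuv = 0.000000, Gamma_uvv = -3.636822, Gamma_vuu = 0.000000, Gamma_vuv = 0.271845, Gamma_vvv = 0.000000
  tau = 0.500000: gamma = (0.000000, -0.375000), gamma' = (-1.000000, 0.000000); Gamma_uuu = -0.087805, Gamma_uuv = 0.000000, Gamma_uvv = -3.278049, Gamma_vuu = 0.000000, Gamma_vuv = 0.291667, Gamma_vvv = 0.000000
  tau = 0.750000: gamma = (-0.250000, -0.375000), gamma' = (-1.000000, 0.000000); Gamma_uuu = -0.124855, Gamma_uuv = 0.000000, Gamma_uvv = -2.880925, Gamma_vuu = 0.000000, Gamma_vuv = 0.314607, Gamma_vvv = 0.000000
  tau = 1.000000: gamma = (-0.500000, -0.375000), gamma' = (-1.000000, 0.000000); Gamma_uuu = -0.155172, Gamma_uuv = 0.000000, Gamma_uvv = -2.474138, Gamma_vuu = 0.000000, Gamma_vuv = 0.341463, Gamma_vvv = 0.000000
step 0: V^u = 2.0000, V^v = -0.1250
step 1: k1 = (0.000000, -0.031818), k2 = (-0.090794, -0.036143), k3 = (-0.089764, -0.036437), k4 = (-0.171669, -0.041772); V <- V + (h/6)(k1 + 2k2 + 2k3 + k4): V^u = 1.9556, V^v = -0.1432
step 2: k1 = (-0.171711, -0.041775), k2 = (-0.238808, -0.048347), k3 = (-0.236713, -0.048863), k4 = (-0.285090, -0.057250); V <- V + (h/6)(k1 + 2k2 + 2k3 + k4): V^u = 1.8383, V^v = -0.1677
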